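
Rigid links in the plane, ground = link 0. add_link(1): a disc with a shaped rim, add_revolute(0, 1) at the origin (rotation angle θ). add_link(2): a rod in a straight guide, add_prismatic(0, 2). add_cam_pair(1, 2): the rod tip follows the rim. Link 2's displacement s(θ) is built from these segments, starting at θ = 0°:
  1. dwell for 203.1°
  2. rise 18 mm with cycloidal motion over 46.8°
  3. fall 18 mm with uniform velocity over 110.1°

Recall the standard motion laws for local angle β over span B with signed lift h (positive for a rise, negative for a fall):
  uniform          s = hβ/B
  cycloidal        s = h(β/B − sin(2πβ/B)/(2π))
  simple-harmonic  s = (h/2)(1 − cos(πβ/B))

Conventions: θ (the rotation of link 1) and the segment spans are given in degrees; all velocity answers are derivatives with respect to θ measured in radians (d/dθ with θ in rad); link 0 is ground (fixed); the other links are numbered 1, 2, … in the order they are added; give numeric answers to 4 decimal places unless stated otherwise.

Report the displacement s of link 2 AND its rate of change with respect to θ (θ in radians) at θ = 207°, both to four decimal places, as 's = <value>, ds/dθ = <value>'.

segment 1 (0° to 203.1°, dwell): s unchanged at 0.0000
θ = 207° falls in segment 2 (203.1° to 249.9°, cycloidal, h = 18): β = 207 − 203.1 = 3.9°, B = 46.8°; Δs = 18·(0.0833 − sin(2π·0.0833)/(2π)) = 0.0676; s = 0.0000 + 0.0676 = 0.0676
velocity in seg [203.1°–249.9°] (cycloidal), θ in radians: β = 3.9° = 0.0681 rad, B = 46.8° = 0.8168 rad; ds/dθ = (h/B)(1 − cos(2πβ/B)) = (18/0.8168)(1 − cos(2π·0.0833)) = 2.952377 mm/rad

s = 0.0676, ds/dθ = 2.9524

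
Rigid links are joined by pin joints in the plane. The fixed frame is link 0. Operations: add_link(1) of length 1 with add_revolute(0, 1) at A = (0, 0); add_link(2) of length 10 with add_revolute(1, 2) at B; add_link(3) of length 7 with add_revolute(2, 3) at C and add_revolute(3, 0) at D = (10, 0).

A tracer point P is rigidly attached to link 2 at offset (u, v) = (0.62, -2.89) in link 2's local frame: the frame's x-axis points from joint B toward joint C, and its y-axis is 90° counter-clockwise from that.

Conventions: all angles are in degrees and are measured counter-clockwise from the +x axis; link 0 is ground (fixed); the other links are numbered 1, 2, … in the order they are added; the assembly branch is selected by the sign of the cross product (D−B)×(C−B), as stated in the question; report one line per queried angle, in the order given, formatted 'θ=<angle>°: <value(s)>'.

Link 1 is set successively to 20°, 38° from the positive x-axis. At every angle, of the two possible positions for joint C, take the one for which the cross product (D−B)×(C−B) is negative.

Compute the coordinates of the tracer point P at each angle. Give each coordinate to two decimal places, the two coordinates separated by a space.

A=(0,0), D=(10.00,0)
θ=20°: B = A + 1.00·(cos20°, sin20°) = (0.9397, 0.3420)
θ=20°: |BD| = 9.0668
θ=20°: circle(B,10.00) ∩ circle(D,7.00): a=7.3459, h=6.7852
θ=20°:   candidates: C₊=(8.5363,6.8453) cross=61.519; C₋=(8.0244,-6.7154) cross=-61.519
θ=20°:   branch - wants cross < 0 → take C=(8.0244,-6.7154) (cross=-61.519)
θ=20°: ex = (C−B)/|BC| = (0.7085,-0.7057); ey = (0.7057,0.7085)
θ=20°: P = B + 0.62·ex + -2.89·ey = (-0.6607,-2.1430)
θ=38°: B = A + 1.00·(cos38°, sin38°) = (0.7880, 0.6157)
θ=38°: |BD| = 9.2325
θ=38°: circle(B,10.00) ∩ circle(D,7.00): a=7.3782, h=6.7499
θ=38°:   candidates: C₊=(8.5999,6.8586) cross=62.319; C₋=(7.6997,-6.6113) cross=-62.319
θ=38°:   branch - wants cross < 0 → take C=(7.6997,-6.6113) (cross=-62.319)
θ=38°: ex = (C−B)/|BC| = (0.6912,-0.7227); ey = (0.7227,0.6912)
θ=38°: P = B + 0.62·ex + -2.89·ey = (-0.8720,-1.8299)

θ=20°: -0.66 -2.14
θ=38°: -0.87 -1.83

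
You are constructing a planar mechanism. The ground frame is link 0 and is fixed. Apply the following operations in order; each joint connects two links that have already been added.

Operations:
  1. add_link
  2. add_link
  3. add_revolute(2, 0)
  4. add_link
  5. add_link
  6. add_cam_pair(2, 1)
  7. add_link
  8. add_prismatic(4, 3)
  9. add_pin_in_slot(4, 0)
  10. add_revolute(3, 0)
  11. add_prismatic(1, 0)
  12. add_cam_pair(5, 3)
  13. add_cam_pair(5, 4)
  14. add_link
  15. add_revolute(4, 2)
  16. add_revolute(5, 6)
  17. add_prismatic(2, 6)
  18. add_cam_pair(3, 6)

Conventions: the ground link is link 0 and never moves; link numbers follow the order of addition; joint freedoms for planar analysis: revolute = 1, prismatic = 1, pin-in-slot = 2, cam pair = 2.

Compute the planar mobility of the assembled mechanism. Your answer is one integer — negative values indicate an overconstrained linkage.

ground; <1,0,0>
#1 <2,0,0>
#2 <3,0,0>
R:2↔0 J1 <3,1,0>
#3 <4,1,0>
#4 <5,1,0>
C:2↔1 J2 <5,1,1>
#5 <6,1,1>
P:4↔3 J1 <6,2,1>
PS:4↔0 J2 <6,2,2>
R:3↔0 J1 <6,3,2>
P:1↔0 J1 <6,4,2>
C:5↔3 J2 <6,4,3>
C:5↔4 J2 <6,4,4>
#6 <7,4,4>
R:4↔2 J1 <7,5,4>
R:5↔6 J1 <7,6,4>
P:2↔6 J1 <7,7,4>
C:3↔6 J2 <7,7,5>
3×6 − 2×7 − 1×5 = -1

M = -1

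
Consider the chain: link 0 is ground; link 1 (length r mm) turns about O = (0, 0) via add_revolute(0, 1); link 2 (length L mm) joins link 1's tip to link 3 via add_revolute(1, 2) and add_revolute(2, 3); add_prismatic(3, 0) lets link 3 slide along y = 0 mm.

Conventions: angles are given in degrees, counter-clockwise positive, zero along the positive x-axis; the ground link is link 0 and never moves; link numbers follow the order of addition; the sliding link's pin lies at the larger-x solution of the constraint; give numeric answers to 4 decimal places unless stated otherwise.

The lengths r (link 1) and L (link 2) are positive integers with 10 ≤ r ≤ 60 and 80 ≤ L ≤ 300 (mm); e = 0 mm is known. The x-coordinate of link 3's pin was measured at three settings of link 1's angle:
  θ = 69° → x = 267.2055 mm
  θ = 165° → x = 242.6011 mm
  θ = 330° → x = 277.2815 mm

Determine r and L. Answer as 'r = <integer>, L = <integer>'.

constraint per measurement: (x − r cos θ)² + (r sin θ − e)² = L²
subtracting the θ₁ and θ₂ equations cancels the r² and L² terms:
r = (x₁² − x₂²) / (2[(x₁cos θ₁ + e sin θ₁) − (x₂cos θ₂ + e sin θ₂)]) = 19.0000 → r = 19
L² = (x₁ − r cos θ₁)² + (r sin θ₁ − e)² = 68120.9795 → L = 261.0000 → L = 261
check at θ₃=330°: x = 277.2815 (printed 277.2815) ✓

r = 19, L = 261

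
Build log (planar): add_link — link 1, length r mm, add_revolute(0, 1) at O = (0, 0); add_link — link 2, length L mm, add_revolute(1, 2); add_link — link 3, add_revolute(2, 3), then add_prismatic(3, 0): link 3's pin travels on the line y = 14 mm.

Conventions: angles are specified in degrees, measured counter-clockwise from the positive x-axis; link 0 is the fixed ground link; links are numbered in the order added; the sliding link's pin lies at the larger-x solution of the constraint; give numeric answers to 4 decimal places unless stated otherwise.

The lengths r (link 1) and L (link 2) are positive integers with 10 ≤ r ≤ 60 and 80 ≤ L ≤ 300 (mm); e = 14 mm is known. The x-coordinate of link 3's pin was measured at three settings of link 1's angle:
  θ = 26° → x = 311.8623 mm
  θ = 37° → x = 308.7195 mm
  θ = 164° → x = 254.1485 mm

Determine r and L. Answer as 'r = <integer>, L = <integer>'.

constraint per measurement: (x − r cos θ)² + (r sin θ − e)² = L²
subtracting the θ₁ and θ₂ equations cancels the r² and L² terms:
r = (x₁² − x₂²) / (2[(x₁cos θ₁ + e sin θ₁) − (x₂cos θ₂ + e sin θ₂)]) = 31.0001 → r = 31
L² = (x₁ − r cos θ₁)² + (r sin θ₁ − e)² = 80655.9893 → L = 284.0000 → L = 284
check at θ₃=164°: x = 254.1485 (printed 254.1485) ✓

r = 31, L = 284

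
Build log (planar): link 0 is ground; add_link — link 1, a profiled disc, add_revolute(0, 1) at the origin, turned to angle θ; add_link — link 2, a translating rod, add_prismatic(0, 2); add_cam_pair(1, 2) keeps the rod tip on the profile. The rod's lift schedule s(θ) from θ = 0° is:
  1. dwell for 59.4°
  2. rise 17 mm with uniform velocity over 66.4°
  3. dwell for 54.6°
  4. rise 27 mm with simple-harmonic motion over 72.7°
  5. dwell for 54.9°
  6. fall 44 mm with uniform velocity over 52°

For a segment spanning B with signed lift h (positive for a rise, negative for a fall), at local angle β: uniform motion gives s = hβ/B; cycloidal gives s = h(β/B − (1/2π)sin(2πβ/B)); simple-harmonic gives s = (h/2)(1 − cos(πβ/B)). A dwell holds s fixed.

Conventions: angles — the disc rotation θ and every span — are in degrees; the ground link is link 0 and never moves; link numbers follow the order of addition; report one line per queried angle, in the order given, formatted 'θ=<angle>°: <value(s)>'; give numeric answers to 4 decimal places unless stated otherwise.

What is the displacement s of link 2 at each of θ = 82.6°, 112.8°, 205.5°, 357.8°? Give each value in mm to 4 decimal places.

seg 1 [0°–59.4°] dwell: s stays 0.0000
seg 2 [59.4°–125.8°] uniform, h=17: θ=82.6° here. β=23.2, B=66.4. 17·23.2/66.4 = 5.9398 → s = 5.9398
seg 2 [59.4°–125.8°] uniform, h=17: θ=112.8° here. β=53.4, B=66.4. 17·53.4/66.4 = 13.6717 → s = 13.6717
seg 2 [59.4°–125.8°] uniform, h=17: full span → s += 17 → s = 17.0000
seg 3 [125.8°–180.4°] dwell: s stays 17.0000
seg 4 [180.4°–253.1°] simple-harmonic, h=27: θ=205.5° here. β=25.1, B=72.7. 27/2·(1 − cos(π·0.3453)) = 7.1925 → s = 24.1925
seg 4 [180.4°–253.1°] simple-harmonic, h=27: full span → s += 27 → s = 44.0000
seg 5 [253.1°–308°] dwell: s stays 44.0000
seg 6 [308°–360°] uniform, h=-44: θ=357.8° here. β=49.8, B=52. -44·49.8/52 = -42.1385 → s = 1.8615

θ=82.6°: 5.9398
θ=112.8°: 13.6717
θ=205.5°: 24.1925
θ=357.8°: 1.8615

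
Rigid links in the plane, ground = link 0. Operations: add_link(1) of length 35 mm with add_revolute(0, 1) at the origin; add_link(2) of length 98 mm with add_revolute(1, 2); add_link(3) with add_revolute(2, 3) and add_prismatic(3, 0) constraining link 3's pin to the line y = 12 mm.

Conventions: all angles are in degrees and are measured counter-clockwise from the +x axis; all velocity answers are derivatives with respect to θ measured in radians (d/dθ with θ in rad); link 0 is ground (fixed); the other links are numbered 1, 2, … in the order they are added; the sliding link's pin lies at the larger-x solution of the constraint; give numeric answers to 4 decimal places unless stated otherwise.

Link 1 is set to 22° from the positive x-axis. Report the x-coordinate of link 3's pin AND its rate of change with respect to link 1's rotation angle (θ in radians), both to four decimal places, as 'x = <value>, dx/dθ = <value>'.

geometry: r = 35 mm, L = 98 mm, e = 12 mm
crank pin P = (r cos θ, r sin θ) = (32.451435, 13.111231)
h = r sin θ − e = 13.111231 − 12 = 1.111231
x = r cos θ + √(L² − h²) = 32.451435 + 97.993700 = 130.445135
dx/dθ = −r sin θ − h·r cos θ/√(L² − h²) (θ in radians; h = 1.111231) = -13.479224

x = 130.4451, dx/dθ = -13.4792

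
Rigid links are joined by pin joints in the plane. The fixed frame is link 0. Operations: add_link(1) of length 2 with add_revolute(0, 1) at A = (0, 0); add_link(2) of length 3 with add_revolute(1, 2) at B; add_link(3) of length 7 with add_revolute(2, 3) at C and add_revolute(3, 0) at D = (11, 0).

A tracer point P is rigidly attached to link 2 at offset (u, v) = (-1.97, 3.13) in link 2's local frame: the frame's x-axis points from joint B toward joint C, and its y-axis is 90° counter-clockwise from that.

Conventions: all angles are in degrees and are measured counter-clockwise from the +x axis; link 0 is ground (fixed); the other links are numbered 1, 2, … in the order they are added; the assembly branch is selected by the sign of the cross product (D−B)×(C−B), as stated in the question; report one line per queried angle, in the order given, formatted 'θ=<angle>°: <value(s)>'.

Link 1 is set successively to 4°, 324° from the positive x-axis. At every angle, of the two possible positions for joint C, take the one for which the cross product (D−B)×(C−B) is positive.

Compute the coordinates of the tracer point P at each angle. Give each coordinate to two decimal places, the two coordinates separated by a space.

A=(0,0), D=(11.00,0)
θ=4°: B = A + 2.00·(cos4°, sin4°) = (1.9951, 0.1395)
θ=4°: |BD| = 9.0060
θ=4°: circle(B,3.00) ∩ circle(D,7.00): a=2.2822, h=1.9472
θ=4°:   candidates: C₊=(4.3072,2.0511) cross=17.536; C₋=(4.2469,-1.8428) cross=-17.536
θ=4°:   branch + wants cross > 0 → take C=(4.3072,2.0511) (cross=17.536)
θ=4°: ex = (C−B)/|BC| = (0.7707,0.6372); ey = (-0.6372,0.7707)
θ=4°: P = B + -1.97·ex + 3.13·ey = (-1.5176,1.2965)
θ=324°: B = A + 2.00·(cos324°, sin324°) = (1.6180, -1.1756)
θ=324°: |BD| = 9.4553
θ=324°: circle(B,3.00) ∩ circle(D,7.00): a=2.6125, h=1.4748
θ=324°:   candidates: C₊=(4.0269,0.6126) cross=13.945; C₋=(4.3936,-2.3141) cross=-13.945
θ=324°:   branch + wants cross > 0 → take C=(4.0269,0.6126) (cross=13.945)
θ=324°: ex = (C−B)/|BC| = (0.8029,0.5961); ey = (-0.5961,0.8029)
θ=324°: P = B + -1.97·ex + 3.13·ey = (-1.8294,0.1634)

θ=4°: -1.52 1.30
θ=324°: -1.83 0.16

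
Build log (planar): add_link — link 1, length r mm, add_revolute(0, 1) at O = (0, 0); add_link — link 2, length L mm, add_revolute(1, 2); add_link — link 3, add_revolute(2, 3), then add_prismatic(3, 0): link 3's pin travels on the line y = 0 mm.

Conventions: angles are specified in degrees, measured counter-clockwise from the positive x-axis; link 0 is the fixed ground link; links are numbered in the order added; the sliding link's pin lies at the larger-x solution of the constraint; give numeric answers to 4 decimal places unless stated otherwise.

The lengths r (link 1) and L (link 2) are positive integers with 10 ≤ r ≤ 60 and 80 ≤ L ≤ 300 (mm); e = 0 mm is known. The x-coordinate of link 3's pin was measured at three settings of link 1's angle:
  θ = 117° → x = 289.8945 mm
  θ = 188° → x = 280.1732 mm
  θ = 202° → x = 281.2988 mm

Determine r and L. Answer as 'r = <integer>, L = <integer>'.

constraint per measurement: (x − r cos θ)² + (r sin θ − e)² = L²
subtracting the θ₁ and θ₂ equations cancels the r² and L² terms:
r = (x₁² − x₂²) / (2[(x₁cos θ₁ + e sin θ₁) − (x₂cos θ₂ + e sin θ₂)]) = 18.9999 → r = 19
L² = (x₁ − r cos θ₁)² + (r sin θ₁ − e)² = 89400.9764 → L = 299.0000 → L = 299
check at θ₃=202°: x = 281.2988 (printed 281.2988) ✓

r = 19, L = 299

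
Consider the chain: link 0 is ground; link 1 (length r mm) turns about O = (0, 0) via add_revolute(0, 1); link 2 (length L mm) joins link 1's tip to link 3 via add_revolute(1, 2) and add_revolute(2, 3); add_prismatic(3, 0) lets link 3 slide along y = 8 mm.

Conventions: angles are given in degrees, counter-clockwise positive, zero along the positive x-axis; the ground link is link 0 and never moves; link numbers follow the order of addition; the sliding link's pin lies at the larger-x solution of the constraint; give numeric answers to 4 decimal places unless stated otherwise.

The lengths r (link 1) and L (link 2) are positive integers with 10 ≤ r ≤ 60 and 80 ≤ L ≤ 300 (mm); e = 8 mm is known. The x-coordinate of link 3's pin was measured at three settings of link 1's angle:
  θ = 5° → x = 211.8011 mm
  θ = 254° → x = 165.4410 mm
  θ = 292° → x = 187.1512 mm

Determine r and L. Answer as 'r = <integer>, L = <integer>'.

constraint per measurement: (x − r cos θ)² + (r sin θ − e)² = L²
subtracting the θ₁ and θ₂ equations cancels the r² and L² terms:
r = (x₁² − x₂²) / (2[(x₁cos θ₁ + e sin θ₁) − (x₂cos θ₂ + e sin θ₂)]) = 33.0000 → r = 33
L² = (x₁ − r cos θ₁)² + (r sin θ₁ − e)² = 32041.0090 → L = 179.0000 → L = 179
check at θ₃=292°: x = 187.1512 (printed 187.1512) ✓

r = 33, L = 179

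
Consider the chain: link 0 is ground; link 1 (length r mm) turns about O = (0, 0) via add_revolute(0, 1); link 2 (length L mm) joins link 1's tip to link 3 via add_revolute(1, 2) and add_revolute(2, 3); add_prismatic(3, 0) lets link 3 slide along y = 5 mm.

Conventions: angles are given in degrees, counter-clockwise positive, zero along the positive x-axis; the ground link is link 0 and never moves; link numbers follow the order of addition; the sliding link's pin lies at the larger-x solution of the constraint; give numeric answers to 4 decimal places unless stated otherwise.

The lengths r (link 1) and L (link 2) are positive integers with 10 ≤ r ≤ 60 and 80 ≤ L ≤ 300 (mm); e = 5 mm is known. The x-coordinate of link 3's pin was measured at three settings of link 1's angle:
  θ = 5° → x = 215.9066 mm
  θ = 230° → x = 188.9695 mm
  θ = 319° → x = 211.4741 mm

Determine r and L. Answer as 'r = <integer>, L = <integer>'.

constraint per measurement: (x − r cos θ)² + (r sin θ − e)² = L²
subtracting the θ₁ and θ₂ equations cancels the r² and L² terms:
r = (x₁² − x₂²) / (2[(x₁cos θ₁ + e sin θ₁) − (x₂cos θ₂ + e sin θ₂)]) = 16.0000 → r = 16
L² = (x₁ − r cos θ₁)² + (r sin θ₁ − e)² = 39999.9947 → L = 200.0000 → L = 200
check at θ₃=319°: x = 211.4741 (printed 211.4741) ✓

r = 16, L = 200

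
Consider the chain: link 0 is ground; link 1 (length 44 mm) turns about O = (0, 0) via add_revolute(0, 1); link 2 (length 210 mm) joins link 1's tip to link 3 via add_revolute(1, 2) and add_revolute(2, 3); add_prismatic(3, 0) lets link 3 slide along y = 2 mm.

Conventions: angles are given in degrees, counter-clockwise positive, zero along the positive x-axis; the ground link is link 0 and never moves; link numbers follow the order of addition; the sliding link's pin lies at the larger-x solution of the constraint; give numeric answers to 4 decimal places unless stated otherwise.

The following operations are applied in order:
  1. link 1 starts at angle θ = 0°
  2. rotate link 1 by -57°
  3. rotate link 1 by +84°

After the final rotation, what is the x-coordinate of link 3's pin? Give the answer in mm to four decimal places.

geometry: r = 44 mm, L = 210 mm, e = 2 mm; θ starts at 0°
rotate link 1 by -57°: θ ← 0° -57° = -57°
rotate link 1 by +84°: θ ← -57° +84° = 27°
crank pin P = (r cos θ, r sin θ) = (39.204287, 19.975582)
h = r sin θ − e = 19.975582 − 2 = 17.975582
x = r cos θ + √(L² − h²) = 39.204287 + 209.229249 = 248.433536

248.4335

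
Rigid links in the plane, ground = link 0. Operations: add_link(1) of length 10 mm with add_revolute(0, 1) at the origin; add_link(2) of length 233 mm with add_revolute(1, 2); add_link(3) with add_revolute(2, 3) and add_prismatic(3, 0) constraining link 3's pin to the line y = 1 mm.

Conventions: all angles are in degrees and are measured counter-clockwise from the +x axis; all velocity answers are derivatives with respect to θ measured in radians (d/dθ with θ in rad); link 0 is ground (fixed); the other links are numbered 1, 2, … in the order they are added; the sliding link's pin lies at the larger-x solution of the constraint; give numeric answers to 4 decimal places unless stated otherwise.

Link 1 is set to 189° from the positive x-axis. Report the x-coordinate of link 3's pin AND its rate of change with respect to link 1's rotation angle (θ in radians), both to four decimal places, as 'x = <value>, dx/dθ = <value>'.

geometry: r = 10 mm, L = 233 mm, e = 1 mm
crank pin P = (r cos θ, r sin θ) = (-9.876883, -1.564345)
h = r sin θ − e = -1.564345 − 1 = -2.564345
x = r cos θ + √(L² − h²) = -9.876883 + 232.985888 = 223.109005
dx/dθ = −r sin θ − h·r cos θ/√(L² − h²) (θ in radians; h = -2.564345) = 1.455635

x = 223.1090, dx/dθ = 1.4556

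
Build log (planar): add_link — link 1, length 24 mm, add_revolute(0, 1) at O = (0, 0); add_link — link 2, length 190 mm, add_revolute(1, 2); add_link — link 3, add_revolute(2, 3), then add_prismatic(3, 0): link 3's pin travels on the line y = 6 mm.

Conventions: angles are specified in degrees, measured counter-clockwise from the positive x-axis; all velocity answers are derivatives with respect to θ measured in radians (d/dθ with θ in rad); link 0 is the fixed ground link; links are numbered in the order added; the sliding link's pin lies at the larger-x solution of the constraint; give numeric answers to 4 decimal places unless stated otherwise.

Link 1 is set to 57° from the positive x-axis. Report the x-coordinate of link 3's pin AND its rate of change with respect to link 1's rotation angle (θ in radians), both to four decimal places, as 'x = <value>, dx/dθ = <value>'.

geometry: r = 24 mm, L = 190 mm, e = 6 mm
crank pin P = (r cos θ, r sin θ) = (13.071337, 20.128094)
h = r sin θ − e = 20.128094 − 6 = 14.128094
x = r cos θ + √(L² − h²) = 13.071337 + 189.474001 = 202.545338
dx/dθ = −r sin θ − h·r cos θ/√(L² − h²) (θ in radians; h = 14.128094) = -21.102755

x = 202.5453, dx/dθ = -21.1028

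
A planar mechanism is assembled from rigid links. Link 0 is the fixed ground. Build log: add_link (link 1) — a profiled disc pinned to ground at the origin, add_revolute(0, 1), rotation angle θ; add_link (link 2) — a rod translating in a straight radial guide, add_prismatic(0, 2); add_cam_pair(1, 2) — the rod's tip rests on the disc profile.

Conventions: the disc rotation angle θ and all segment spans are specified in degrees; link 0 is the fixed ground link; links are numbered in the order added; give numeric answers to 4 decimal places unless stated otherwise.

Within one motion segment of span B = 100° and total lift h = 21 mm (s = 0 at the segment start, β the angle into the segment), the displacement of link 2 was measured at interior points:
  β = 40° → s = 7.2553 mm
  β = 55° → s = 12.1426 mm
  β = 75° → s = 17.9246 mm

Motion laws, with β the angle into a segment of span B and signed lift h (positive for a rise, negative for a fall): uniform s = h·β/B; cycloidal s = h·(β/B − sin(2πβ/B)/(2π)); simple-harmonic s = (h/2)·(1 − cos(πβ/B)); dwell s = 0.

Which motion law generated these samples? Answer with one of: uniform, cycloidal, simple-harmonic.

candidates at β/B = r: uniform s = h·r (linear in β); cycloidal s = h·(r − sin(2πr)/(2π)); simple-harmonic s = (h/2)(1 − cos(πr))
β=40°: printed 7.2553 | uniform 8.4000, cycloidal 6.4355, simple-harmonic 7.2553
β=55°: printed 12.1426 | uniform 11.5500, cycloidal 12.5828, simple-harmonic 12.1426
β=75°: printed 17.9246 | uniform 15.7500, cycloidal 19.0923, simple-harmonic 17.9246
only one law matches every sample → simple-harmonic

simple-harmonic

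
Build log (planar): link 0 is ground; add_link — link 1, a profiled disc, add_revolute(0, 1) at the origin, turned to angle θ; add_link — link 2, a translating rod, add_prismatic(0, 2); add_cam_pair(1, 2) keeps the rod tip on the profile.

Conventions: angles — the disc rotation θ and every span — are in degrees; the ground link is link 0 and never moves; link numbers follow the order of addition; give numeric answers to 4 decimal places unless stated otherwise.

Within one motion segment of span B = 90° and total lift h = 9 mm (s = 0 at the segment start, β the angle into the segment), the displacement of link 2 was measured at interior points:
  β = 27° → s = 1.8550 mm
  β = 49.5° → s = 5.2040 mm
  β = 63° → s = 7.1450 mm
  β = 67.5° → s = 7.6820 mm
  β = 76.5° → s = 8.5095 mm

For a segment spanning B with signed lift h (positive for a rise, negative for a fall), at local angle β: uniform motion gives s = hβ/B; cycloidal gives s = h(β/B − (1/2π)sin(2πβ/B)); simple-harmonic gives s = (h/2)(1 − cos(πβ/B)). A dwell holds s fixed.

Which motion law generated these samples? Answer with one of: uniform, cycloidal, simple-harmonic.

candidates at β/B = r: uniform s = h·r (linear in β); cycloidal s = h·(r − sin(2πr)/(2π)); simple-harmonic s = (h/2)(1 − cos(πr))
β=27°: printed 1.8550 | uniform 2.7000, cycloidal 1.3377, simple-harmonic 1.8550
β=49.5°: printed 5.2040 | uniform 4.9500, cycloidal 5.3926, simple-harmonic 5.2040
β=63°: printed 7.1450 | uniform 6.3000, cycloidal 7.6623, simple-harmonic 7.1450
β=67.5°: printed 7.6820 | uniform 6.7500, cycloidal 8.1824, simple-harmonic 7.6820
β=76.5°: printed 8.5095 | uniform 7.6500, cycloidal 8.8088, simple-harmonic 8.5095
only one law matches every sample → simple-harmonic

simple-harmonic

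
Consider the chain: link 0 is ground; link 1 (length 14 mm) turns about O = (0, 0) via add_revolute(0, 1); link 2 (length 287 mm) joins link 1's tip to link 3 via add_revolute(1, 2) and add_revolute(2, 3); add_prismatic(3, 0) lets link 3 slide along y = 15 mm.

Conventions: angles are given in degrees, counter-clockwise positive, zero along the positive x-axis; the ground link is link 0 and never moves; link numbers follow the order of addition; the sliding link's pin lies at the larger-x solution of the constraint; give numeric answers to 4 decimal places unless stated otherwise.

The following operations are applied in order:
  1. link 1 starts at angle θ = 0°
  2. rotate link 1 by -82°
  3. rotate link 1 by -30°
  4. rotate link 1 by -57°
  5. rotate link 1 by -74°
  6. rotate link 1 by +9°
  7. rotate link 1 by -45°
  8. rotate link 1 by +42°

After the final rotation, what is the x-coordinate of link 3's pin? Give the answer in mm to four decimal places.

geometry: r = 14 mm, L = 287 mm, e = 15 mm; θ starts at 0°
rotate link 1 by -82°: θ ← 0° -82° = -82°
rotate link 1 by -30°: θ ← -82° -30° = -112°
rotate link 1 by -57°: θ ← -112° -57° = -169°
rotate link 1 by -74°: θ ← -169° -74° = -243°
rotate link 1 by +9°: θ ← -243° +9° = -234°
rotate link 1 by -45°: θ ← -234° -45° = -279°
rotate link 1 by +42°: θ ← -279° +42° = -237°
crank pin P = (r cos θ, r sin θ) = (-7.624946, 11.741388)
h = r sin θ − e = 11.741388 − 15 = -3.258612
x = r cos θ + √(L² − h²) = -7.624946 + 286.981500 = 279.356554

279.3566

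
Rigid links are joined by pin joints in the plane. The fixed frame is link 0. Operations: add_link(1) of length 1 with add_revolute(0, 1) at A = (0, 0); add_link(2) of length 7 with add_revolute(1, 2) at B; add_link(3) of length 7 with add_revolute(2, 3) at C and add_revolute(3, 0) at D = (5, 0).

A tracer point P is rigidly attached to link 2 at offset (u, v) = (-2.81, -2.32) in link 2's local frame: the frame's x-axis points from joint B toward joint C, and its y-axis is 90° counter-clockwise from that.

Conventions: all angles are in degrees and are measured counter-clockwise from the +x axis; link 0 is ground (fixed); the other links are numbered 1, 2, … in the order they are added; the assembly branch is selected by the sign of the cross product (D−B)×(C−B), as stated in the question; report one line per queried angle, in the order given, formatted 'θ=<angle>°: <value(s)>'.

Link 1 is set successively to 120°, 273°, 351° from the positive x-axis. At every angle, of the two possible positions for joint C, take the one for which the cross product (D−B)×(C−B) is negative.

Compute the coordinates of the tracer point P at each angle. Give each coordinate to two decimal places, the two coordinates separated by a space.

A=(0,0), D=(5.00,0)
θ=120°: B = A + 1.00·(cos120°, sin120°) = (-0.5000, 0.8660)
θ=120°: |BD| = 5.5678
θ=120°: circle(B,7.00) ∩ circle(D,7.00): a=2.7839, h=6.4226
θ=120°:   candidates: C₊=(3.2490,6.7775) cross=35.760; C₋=(1.2510,-5.9114) cross=-35.760
θ=120°:   branch - wants cross < 0 → take C=(1.2510,-5.9114) (cross=-35.760)
θ=120°: ex = (C−B)/|BC| = (0.2501,-0.9682); ey = (0.9682,0.2501)
θ=120°: P = B + -2.81·ex + -2.32·ey = (-3.4491,3.0064)
θ=273°: B = A + 1.00·(cos273°, sin273°) = (0.0523, -0.9986)
θ=273°: |BD| = 5.0474
θ=273°: circle(B,7.00) ∩ circle(D,7.00): a=2.5237, h=6.5292
θ=273°:   candidates: C₊=(1.2344,5.9008) cross=32.956; C₋=(3.8180,-6.8995) cross=-32.956
θ=273°:   branch - wants cross < 0 → take C=(3.8180,-6.8995) (cross=-32.956)
θ=273°: ex = (C−B)/|BC| = (0.5379,-0.8430); ey = (0.8430,0.5379)
θ=273°: P = B + -2.81·ex + -2.32·ey = (-3.4150,0.1221)
θ=351°: B = A + 1.00·(cos351°, sin351°) = (0.9877, -0.1564)
θ=351°: |BD| = 4.0154
θ=351°: circle(B,7.00) ∩ circle(D,7.00): a=2.0077, h=6.7059
θ=351°:   candidates: C₊=(2.7326,6.6226) cross=26.927; C₋=(3.2551,-6.7790) cross=-26.927
θ=351°:   branch - wants cross < 0 → take C=(3.2551,-6.7790) (cross=-26.927)
θ=351°: ex = (C−B)/|BC| = (0.3239,-0.9461); ey = (0.9461,0.3239)
θ=351°: P = B + -2.81·ex + -2.32·ey = (-2.1174,1.7506)

θ=120°: -3.45 3.01
θ=273°: -3.42 0.12
θ=351°: -2.12 1.75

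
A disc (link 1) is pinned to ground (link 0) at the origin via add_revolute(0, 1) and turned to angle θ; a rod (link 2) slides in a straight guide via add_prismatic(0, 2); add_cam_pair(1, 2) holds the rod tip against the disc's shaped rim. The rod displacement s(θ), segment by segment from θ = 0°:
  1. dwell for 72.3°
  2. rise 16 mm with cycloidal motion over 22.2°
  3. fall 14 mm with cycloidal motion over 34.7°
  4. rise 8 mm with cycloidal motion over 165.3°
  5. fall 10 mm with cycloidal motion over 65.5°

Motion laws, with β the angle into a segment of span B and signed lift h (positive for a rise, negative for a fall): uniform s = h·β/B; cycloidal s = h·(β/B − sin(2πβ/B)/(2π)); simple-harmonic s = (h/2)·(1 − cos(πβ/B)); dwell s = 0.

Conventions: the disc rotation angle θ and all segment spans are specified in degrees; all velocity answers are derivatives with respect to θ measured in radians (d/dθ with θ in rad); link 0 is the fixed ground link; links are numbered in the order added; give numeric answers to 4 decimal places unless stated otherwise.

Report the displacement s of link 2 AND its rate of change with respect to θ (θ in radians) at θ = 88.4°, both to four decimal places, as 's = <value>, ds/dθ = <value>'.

segment 1 (0° to 72.3°, dwell): s unchanged at 0.0000
θ = 88.4° falls in segment 2 (72.3° to 94.5°, cycloidal, h = 16): β = 88.4 − 72.3 = 16.1°, B = 22.2°; Δs = 16·(0.7252 − sin(2π·0.7252)/(2π)) = 14.1193; s = 0.0000 + 14.1193 = 14.1193
velocity in seg [72.3°–94.5°] (cycloidal), θ in radians: β = 16.1° = 0.2810 rad, B = 22.2° = 0.3875 rad; ds/dθ = (h/B)(1 − cos(2πβ/B)) = (16/0.3875)(1 − cos(2π·0.7252)) = 47.696376 mm/rad

s = 14.1193, ds/dθ = 47.6964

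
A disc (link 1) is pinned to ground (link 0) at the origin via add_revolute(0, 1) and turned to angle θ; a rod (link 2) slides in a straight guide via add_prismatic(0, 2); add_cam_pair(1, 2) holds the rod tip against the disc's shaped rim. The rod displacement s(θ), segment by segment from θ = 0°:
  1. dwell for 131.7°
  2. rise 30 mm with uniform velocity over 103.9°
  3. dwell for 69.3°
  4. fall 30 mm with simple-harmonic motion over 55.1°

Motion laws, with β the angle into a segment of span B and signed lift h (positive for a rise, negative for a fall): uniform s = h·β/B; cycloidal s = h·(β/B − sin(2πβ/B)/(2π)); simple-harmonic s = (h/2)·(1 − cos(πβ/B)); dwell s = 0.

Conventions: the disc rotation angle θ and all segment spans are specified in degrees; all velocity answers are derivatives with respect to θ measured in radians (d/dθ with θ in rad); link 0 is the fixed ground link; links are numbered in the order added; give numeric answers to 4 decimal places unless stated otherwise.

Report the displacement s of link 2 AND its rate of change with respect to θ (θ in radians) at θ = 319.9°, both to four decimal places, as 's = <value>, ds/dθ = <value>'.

segment 1 (0° to 131.7°, dwell): s unchanged at 0.0000
segment 2 (131.7° to 235.6°, uniform, h = 30) is passed completely: s = 0.0000 + (30) = 30.0000
segment 3 (235.6° to 304.9°, dwell): s unchanged at 30.0000
θ = 319.9° falls in segment 4 (304.9° to 360°, simple-harmonic, h = -30): β = 319.9 − 304.9 = 15°, B = 55.1°; Δs = -30/2·(1 − cos(π·0.2722)) = -5.1595; s = 30.0000 − 5.1595 = 24.8405
velocity in seg [304.9°–360°] (simple-harmonic), θ in radians: β = 15° = 0.2618 rad, B = 55.1° = 0.9617 rad; ds/dθ = (πh/(2B)) sin(πβ/B) = (π·(-30)/(2·0.9617)) sin(π·0.2722) = -36.983157 mm/rad

s = 24.8405, ds/dθ = -36.9832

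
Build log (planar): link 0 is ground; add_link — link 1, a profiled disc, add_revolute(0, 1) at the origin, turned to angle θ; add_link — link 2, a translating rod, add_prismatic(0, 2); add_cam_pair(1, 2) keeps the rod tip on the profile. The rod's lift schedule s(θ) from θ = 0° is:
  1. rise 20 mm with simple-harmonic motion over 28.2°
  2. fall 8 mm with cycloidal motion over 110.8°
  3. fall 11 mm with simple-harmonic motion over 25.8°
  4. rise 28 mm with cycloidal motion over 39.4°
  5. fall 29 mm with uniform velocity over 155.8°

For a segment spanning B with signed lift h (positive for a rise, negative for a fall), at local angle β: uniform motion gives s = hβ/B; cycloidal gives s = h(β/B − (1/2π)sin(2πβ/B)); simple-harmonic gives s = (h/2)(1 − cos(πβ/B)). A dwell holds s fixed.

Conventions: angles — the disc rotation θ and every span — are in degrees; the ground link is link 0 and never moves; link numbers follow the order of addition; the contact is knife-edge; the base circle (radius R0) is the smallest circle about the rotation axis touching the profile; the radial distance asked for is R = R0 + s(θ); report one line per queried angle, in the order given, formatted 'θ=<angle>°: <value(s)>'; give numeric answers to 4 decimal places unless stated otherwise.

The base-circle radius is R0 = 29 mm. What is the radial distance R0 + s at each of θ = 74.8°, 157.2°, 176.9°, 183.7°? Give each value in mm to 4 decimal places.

seg 1 [0°–28.2°] simple-harmonic, h=20: full span → s += 20 → s = 20.0000
seg 2 [28.2°–139°] cycloidal, h=-8: θ=74.8° here. β=46.6, B=110.8. -8·(0.4206 − sin(2π·0.4206)/(2π)) = -2.7553 → s = 17.2447
seg 2 [28.2°–139°] cycloidal, h=-8: full span → s += -8 → s = 12.0000
seg 3 [139°–164.8°] simple-harmonic, h=-11: θ=157.2° here. β=18.2, B=25.8. -11/2·(1 − cos(π·0.7054)) = -8.8082 → s = 3.1918
seg 3 [139°–164.8°] simple-harmonic, h=-11: full span → s += -11 → s = 1.0000
seg 4 [164.8°–204.2°] cycloidal, h=28: θ=176.9° here. β=12.1, B=39.4. 28·(0.3071 − sin(2π·0.3071)/(2π)) = 4.4264 → s = 5.4264
seg 4 [164.8°–204.2°] cycloidal, h=28: θ=183.7° here. β=18.9, B=39.4. 28·(0.4797 − sin(2π·0.4797)/(2π)) = 12.8645 → s = 13.8645
θ=74.8°: R = R0 + s = 29 + 17.2447 = 46.2447
θ=157.2°: R = R0 + s = 29 + 3.1918 = 32.1918
θ=176.9°: R = R0 + s = 29 + 5.4264 = 34.4264
θ=183.7°: R = R0 + s = 29 + 13.8645 = 42.8645

θ=74.8°: 46.2447
θ=157.2°: 32.1918
θ=176.9°: 34.4264
θ=183.7°: 42.8645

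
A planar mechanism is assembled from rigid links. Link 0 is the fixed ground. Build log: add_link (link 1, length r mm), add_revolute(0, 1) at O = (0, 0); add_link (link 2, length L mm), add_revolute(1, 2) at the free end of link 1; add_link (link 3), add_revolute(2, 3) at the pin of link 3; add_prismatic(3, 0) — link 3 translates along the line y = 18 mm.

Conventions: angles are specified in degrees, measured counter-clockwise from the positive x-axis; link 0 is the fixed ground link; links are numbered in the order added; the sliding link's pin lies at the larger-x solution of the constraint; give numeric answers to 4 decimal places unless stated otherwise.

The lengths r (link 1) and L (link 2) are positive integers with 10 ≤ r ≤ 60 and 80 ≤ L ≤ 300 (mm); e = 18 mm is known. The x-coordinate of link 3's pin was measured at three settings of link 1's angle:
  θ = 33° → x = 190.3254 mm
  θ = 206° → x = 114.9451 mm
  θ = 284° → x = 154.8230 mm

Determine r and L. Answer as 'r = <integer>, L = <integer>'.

constraint per measurement: (x − r cos θ)² + (r sin θ − e)² = L²
subtracting the θ₁ and θ₂ equations cancels the r² and L² terms:
r = (x₁² − x₂²) / (2[(x₁cos θ₁ + e sin θ₁) − (x₂cos θ₂ + e sin θ₂)]) = 41.0000 → r = 41
L² = (x₁ − r cos θ₁)² + (r sin θ₁ − e)² = 24336.0051 → L = 156.0000 → L = 156
check at θ₃=284°: x = 154.8230 (printed 154.8230) ✓

r = 41, L = 156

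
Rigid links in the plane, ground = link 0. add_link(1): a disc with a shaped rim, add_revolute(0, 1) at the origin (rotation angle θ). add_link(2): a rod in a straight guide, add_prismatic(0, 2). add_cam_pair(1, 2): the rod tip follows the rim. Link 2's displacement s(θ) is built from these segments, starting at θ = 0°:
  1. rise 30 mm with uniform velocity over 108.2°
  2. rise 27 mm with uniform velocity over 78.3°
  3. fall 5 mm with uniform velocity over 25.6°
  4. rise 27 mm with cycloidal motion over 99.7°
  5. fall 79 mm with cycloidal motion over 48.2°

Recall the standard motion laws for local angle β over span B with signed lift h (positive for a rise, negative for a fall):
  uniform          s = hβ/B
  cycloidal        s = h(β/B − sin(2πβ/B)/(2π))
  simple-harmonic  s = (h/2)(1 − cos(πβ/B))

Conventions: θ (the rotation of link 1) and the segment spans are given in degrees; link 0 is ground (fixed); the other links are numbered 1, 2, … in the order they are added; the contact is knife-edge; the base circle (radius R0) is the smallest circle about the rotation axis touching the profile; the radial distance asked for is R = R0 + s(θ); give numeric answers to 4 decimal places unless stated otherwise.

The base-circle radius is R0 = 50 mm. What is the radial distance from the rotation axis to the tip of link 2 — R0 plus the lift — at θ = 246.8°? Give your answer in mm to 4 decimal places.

segment 1 (0° to 108.2°, uniform, h = 30) is passed completely: s = 0.0000 + (30) = 30.0000
segment 2 (108.2° to 186.5°, uniform, h = 27) is passed completely: s = 30.0000 + (27) = 57.0000
segment 3 (186.5° to 212.1°, uniform, h = -5) is passed completely: s = 57.0000 + (-5) = 52.0000
θ = 246.8° falls in segment 4 (212.1° to 311.8°, cycloidal, h = 27): β = 246.8 − 212.1 = 34.7°, B = 99.7°; Δs = 27·(0.3480 − sin(2π·0.3480)/(2π)) = 5.8899; s = 52.0000 + 5.8899 = 57.8899
R = R0 + s = 50 + 57.8899 = 107.8899

107.8899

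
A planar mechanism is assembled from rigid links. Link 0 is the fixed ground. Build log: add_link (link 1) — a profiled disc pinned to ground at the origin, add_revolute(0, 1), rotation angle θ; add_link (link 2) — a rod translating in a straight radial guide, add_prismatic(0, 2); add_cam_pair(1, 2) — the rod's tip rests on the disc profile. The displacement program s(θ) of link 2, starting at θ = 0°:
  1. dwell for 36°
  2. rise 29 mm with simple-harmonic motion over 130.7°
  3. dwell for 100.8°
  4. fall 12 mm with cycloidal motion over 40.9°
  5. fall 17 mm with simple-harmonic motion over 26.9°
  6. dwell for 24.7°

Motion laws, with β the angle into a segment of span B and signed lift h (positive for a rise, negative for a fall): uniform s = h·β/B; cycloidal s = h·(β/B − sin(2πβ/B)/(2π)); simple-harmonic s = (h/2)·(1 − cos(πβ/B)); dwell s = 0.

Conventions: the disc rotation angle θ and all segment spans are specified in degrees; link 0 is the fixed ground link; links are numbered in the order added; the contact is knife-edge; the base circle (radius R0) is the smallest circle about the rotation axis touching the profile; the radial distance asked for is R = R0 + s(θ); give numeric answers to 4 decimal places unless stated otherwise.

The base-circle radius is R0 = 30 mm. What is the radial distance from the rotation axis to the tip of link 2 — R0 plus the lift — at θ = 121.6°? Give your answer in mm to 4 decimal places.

seg 1 [0°–36°] dwell: s stays 0.0000
seg 2 [36°–166.7°] simple-harmonic, h=29: θ=121.6° here. β=85.6, B=130.7. 29/2·(1 − cos(π·0.6549)) = 21.2824 → s = 21.2824
R = R0 + s = 30 + 21.2824 = 51.2824

51.2824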